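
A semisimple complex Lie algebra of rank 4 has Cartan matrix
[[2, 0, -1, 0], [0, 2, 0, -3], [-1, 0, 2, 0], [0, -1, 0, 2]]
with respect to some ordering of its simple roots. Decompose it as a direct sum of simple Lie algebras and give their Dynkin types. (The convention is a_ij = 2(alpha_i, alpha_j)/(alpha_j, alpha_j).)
A_2 ⊕ G_2

The diagram associated to this matrix has two connected components: the simple roots {alpha_1, alpha_3} form a chain of 2 nodes with single edges (A_2), and {alpha_2, alpha_4} form two nodes joined by a triple edge (G_2). A semisimple Lie algebra decomposes uniquely as the direct sum of simple ideals, one per connected component of its Dynkin diagram, so g ≅ A_2 ⊕ G_2 (dimension 8 + 14 = 22).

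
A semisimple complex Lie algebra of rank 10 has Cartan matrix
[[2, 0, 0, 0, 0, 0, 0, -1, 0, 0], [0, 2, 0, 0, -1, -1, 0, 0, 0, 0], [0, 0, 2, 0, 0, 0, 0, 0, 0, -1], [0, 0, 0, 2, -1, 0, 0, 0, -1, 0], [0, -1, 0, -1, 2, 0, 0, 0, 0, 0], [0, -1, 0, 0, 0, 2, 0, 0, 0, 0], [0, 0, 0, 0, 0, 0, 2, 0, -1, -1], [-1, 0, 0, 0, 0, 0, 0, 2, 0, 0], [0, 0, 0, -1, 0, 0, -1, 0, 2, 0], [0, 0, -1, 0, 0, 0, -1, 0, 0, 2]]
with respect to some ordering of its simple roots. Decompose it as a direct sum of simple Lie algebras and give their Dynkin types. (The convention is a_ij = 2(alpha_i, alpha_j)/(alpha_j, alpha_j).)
The diagram associated to this matrix has two connected components: the simple roots {alpha_1, alpha_8} form a chain of 2 nodes with single edges (A_2), and {alpha_2, alpha_3, alpha_4, alpha_5, alpha_6, alpha_7, alpha_9, alpha_10} form a chain of 8 nodes with single edges (A_8). A semisimple Lie algebra decomposes uniquely as the direct sum of simple ideals, one per connected component of its Dynkin diagram, so g ≅ A_2 ⊕ A_8 (dimension 8 + 80 = 88).

A_2 + A_8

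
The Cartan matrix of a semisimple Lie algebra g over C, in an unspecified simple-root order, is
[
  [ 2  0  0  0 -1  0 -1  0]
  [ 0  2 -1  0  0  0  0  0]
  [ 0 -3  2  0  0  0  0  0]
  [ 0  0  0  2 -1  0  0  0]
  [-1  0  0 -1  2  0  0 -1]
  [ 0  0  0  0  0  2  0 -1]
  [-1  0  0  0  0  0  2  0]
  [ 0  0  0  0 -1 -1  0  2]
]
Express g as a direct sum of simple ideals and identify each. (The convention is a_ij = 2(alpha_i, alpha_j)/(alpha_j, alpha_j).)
E_6 + G_2

The diagram associated to this matrix has two connected components: the simple roots {alpha_1, alpha_4, alpha_5, alpha_6, alpha_7, alpha_8} form a chain of 5 nodes with one extra node attached to the third node from one end (E_6), and {alpha_2, alpha_3} form two nodes joined by a triple edge (G_2). A semisimple Lie algebra decomposes uniquely as the direct sum of simple ideals, one per connected component of its Dynkin diagram, so g ≅ E_6 ⊕ G_2 (dimension 78 + 14 = 92).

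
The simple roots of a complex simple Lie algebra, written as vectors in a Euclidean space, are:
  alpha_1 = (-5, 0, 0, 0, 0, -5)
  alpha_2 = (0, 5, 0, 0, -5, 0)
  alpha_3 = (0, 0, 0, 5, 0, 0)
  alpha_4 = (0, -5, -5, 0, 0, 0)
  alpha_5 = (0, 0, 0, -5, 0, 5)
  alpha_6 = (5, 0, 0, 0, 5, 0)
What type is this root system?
Compute the Cartan integers a_ij = 2(alpha_i, alpha_j)/(alpha_j, alpha_j); the resulting 6x6 Cartan matrix is
[[2, 0, 0, 0, -1, -1], [0, 2, 0, -1, 0, -1], [0, 0, 2, 0, -1, 0], [0, -1, 0, 2, 0, 0], [-1, 0, -2, 0, 2, 0], [-1, -1, 0, 0, 0, 2]].
The roots have two lengths (squared-length ratio 2:1); the short ones are alpha_{3}. The associated Dynkin diagram is a chain of 6 nodes with a double edge at one end; the terminal node there is the unique short simple root (B_6), so the type is B_6 (the algebra so(13)).

B_6 (so(13))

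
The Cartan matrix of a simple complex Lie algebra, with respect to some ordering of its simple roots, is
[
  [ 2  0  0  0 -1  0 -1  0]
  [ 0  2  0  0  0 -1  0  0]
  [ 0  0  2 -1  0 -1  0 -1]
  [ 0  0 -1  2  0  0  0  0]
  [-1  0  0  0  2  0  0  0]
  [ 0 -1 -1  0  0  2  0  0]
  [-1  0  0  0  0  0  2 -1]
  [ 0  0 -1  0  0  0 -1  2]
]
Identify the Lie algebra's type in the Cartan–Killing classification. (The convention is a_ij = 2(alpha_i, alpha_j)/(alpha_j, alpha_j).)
The matrix has rank 8 with 2's on the diagonal. Reading the off-diagonal entries as Dynkin edges (a single edge where a_ij = a_ji = -1; a double or triple edge where a_ij * a_ji = 2 or 3), the diagram is a chain of 7 nodes with one extra node attached to the third node from one end (E_8). One simple-root ordering that puts it in standard form is (alpha_2, alpha_4, alpha_6, alpha_3, alpha_8, alpha_7, alpha_1, alpha_5). So the algebra is type E_8.

E_8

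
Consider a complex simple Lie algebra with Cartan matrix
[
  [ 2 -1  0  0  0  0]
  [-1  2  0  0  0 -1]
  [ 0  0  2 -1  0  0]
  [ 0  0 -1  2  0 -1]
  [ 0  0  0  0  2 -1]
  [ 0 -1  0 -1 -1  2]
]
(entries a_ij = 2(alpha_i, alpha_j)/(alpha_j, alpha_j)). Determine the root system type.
The matrix has rank 6 with 2's on the diagonal. Reading the off-diagonal entries as Dynkin edges (a single edge where a_ij = a_ji = -1; a double or triple edge where a_ij * a_ji = 2 or 3), the diagram is a chain of 5 nodes with one extra node attached to the third node from one end (E_6). One simple-root ordering that puts it in standard form is (alpha_1, alpha_5, alpha_2, alpha_6, alpha_4, alpha_3). So the algebra is type E_6.

E6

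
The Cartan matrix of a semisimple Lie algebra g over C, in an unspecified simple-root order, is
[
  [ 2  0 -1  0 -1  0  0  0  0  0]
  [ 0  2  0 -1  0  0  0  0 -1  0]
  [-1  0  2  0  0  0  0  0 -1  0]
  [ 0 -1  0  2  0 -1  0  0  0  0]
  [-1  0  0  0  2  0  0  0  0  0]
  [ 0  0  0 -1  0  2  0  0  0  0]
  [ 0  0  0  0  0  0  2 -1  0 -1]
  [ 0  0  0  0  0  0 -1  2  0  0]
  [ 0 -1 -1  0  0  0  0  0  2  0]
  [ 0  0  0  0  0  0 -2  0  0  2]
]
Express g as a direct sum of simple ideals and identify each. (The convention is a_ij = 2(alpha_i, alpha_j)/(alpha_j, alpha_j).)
The diagram associated to this matrix has two connected components: the simple roots {alpha_1, alpha_2, alpha_3, alpha_4, alpha_5, alpha_6, alpha_9} form a chain of 7 nodes with single edges (A_7), and {alpha_7, alpha_8, alpha_10} form a chain of 3 nodes with a double edge at one end; the terminal node there is the unique long simple root (C_3). A semisimple Lie algebra decomposes uniquely as the direct sum of simple ideals, one per connected component of its Dynkin diagram, so g ≅ A_7 ⊕ C_3 (dimension 63 + 21 = 84).

A_7 (sl(8)) + C_3 (sp(6))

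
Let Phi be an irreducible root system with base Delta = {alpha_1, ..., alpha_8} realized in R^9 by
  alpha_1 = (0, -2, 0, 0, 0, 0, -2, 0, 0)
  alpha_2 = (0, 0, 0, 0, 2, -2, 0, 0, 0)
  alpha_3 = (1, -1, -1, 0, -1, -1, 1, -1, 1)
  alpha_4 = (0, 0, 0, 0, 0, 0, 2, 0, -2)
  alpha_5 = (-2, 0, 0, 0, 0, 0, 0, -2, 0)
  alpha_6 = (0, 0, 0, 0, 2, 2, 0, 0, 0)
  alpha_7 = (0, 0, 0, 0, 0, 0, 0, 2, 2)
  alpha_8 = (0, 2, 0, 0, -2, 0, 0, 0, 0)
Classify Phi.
Compute the Cartan integers a_ij = 2(alpha_i, alpha_j)/(alpha_j, alpha_j); the resulting 8x8 Cartan matrix is
[[2, 0, 0, -1, 0, 0, 0, -1], [0, 2, 0, 0, 0, 0, 0, -1], [0, 0, 2, 0, 0, -1, 0, 0], [-1, 0, 0, 2, 0, 0, -1, 0], [0, 0, 0, 0, 2, 0, -1, 0], [0, 0, -1, 0, 0, 2, 0, -1], [0, 0, 0, -1, -1, 0, 2, 0], [-1, -1, 0, 0, 0, -1, 0, 2]].
All simple roots have the same length, so the diagram is simply laced. The associated Dynkin diagram is a chain of 7 nodes with one extra node attached to the third node from one end (E_8), so the type is E_8.

E_8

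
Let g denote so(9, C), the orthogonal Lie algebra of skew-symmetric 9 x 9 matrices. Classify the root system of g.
type B_4

This is so(9) with 9 odd, which has dimension 9(9-1)/2 = 36 and rank (9-1)/2 = 4. In the classification of classical Lie algebras, the orthogonal algebra so(2n+1) in an odd number of variables has type B_n; here n = 4, so the Dynkin diagram is a chain of 4 nodes with a double edge at one end; the terminal node there is the unique short simple root (B_4). Hence the type is B_4.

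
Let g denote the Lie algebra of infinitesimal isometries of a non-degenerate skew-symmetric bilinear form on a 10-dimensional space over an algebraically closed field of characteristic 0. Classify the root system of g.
type C_5

This is sp(10), which has dimension 10(10+1)/2 = 55 and rank 10/2 = 5. In the classification of classical Lie algebras, the symplectic algebra sp(2n) has type C_n; here n = 5, so the Dynkin diagram is a chain of 5 nodes with a double edge at one end; the terminal node there is the unique long simple root (C_5). Hence the type is C_5.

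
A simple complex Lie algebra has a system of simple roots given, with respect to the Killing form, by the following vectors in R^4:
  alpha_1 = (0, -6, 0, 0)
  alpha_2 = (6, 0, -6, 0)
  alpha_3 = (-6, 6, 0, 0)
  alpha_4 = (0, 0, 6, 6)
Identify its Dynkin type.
Compute the Cartan integers a_ij = 2(alpha_i, alpha_j)/(alpha_j, alpha_j); the resulting 4x4 Cartan matrix is
[[2, 0, -1, 0], [0, 2, -1, -1], [-2, -1, 2, 0], [0, -1, 0, 2]].
The roots have two lengths (squared-length ratio 2:1); the short ones are alpha_{1}. The associated Dynkin diagram is a chain of 4 nodes with a double edge at one end; the terminal node there is the unique short simple root (B_4), so the type is B_4 (the algebra so(9)).

B_4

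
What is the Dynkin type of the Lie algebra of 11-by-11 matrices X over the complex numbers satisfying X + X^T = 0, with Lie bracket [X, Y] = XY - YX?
type B_5

This is so(11) with 11 odd, which has dimension 11(11-1)/2 = 55 and rank (11-1)/2 = 5. In the classification of classical Lie algebras, the orthogonal algebra so(2n+1) in an odd number of variables has type B_n; here n = 5, so the Dynkin diagram is a chain of 5 nodes with a double edge at one end; the terminal node there is the unique short simple root (B_5). Hence the type is B_5.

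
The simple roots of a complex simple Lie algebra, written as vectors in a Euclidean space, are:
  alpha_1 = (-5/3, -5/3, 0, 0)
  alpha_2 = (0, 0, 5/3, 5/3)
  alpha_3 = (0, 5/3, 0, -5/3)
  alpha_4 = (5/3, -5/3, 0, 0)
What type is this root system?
Compute the Cartan integers a_ij = 2(alpha_i, alpha_j)/(alpha_j, alpha_j); the resulting 4x4 Cartan matrix is
[[2, 0, -1, 0], [0, 2, -1, 0], [-1, -1, 2, -1], [0, 0, -1, 2]].
All simple roots have the same length, so the diagram is simply laced. The associated Dynkin diagram is a chain of 2 nodes with a fork of two nodes at one end (D_4), so the type is D_4 (the algebra so(8)).

D_4 (so(8))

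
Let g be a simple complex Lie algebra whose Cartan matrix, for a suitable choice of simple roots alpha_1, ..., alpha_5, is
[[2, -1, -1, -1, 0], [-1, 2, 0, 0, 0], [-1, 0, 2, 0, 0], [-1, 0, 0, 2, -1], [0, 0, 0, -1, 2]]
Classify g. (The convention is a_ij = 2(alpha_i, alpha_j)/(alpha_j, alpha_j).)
The matrix has rank 5 with 2's on the diagonal. Reading the off-diagonal entries as Dynkin edges (a single edge where a_ij = a_ji = -1; a double or triple edge where a_ij * a_ji = 2 or 3), the diagram is a chain of 3 nodes with a fork of two nodes at one end (D_5). One simple-root ordering that puts it in standard form is (alpha_5, alpha_4, alpha_1, alpha_3, alpha_2). So the algebra is type D_5, i.e. so(10).

D5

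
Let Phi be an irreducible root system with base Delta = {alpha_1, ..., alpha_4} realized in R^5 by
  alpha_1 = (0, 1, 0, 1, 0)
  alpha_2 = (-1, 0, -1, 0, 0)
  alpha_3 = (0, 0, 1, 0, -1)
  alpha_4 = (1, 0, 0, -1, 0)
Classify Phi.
Compute the Cartan integers a_ij = 2(alpha_i, alpha_j)/(alpha_j, alpha_j); the resulting 4x4 Cartan matrix is
[[2, 0, 0, -1], [0, 2, -1, -1], [0, -1, 2, 0], [-1, -1, 0, 2]].
All simple roots have the same length, so the diagram is simply laced. The associated Dynkin diagram is a chain of 4 nodes with single edges (A_4), so the type is A_4 (the algebra sl(5)).

A_4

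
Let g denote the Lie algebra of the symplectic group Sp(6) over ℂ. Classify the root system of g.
C_3

This is sp(6), which has dimension 6(6+1)/2 = 21 and rank 6/2 = 3. In the classification of classical Lie algebras, the symplectic algebra sp(2n) has type C_n; here n = 3, so the Dynkin diagram is a chain of 3 nodes with a double edge at one end; the terminal node there is the unique long simple root (C_3). Hence the type is C_3.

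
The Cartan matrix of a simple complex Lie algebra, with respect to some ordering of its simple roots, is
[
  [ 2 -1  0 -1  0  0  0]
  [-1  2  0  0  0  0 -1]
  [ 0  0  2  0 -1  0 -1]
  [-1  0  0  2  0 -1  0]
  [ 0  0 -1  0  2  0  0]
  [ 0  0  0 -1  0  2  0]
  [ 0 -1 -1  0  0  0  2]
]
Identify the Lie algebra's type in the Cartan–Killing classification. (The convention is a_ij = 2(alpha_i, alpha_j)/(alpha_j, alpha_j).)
The matrix has rank 7 with 2's on the diagonal. Reading the off-diagonal entries as Dynkin edges (a single edge where a_ij = a_ji = -1; a double or triple edge where a_ij * a_ji = 2 or 3), the diagram is a chain of 7 nodes with single edges (A_7). One simple-root ordering that puts it in standard form is (alpha_5, alpha_3, alpha_7, alpha_2, alpha_1, alpha_4, alpha_6). So the algebra is type A_7, i.e. sl(8).

A_7 (sl(8))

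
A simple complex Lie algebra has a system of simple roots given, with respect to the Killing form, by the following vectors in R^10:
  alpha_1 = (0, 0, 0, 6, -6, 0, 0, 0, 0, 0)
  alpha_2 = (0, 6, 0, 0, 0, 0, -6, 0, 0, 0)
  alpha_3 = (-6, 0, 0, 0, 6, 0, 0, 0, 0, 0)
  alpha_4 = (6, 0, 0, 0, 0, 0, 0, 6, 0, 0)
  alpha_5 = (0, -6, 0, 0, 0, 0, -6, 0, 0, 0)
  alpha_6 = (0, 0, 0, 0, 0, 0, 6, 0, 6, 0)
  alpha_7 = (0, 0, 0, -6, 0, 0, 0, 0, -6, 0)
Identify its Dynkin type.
D_7 (so(14))

Compute the Cartan integers a_ij = 2(alpha_i, alpha_j)/(alpha_j, alpha_j); the resulting 7x7 Cartan matrix is
[[2, 0, -1, 0, 0, 0, -1], [0, 2, 0, 0, 0, -1, 0], [-1, 0, 2, -1, 0, 0, 0], [0, 0, -1, 2, 0, 0, 0], [0, 0, 0, 0, 2, -1, 0], [0, -1, 0, 0, -1, 2, -1], [-1, 0, 0, 0, 0, -1, 2]].
All simple roots have the same length, so the diagram is simply laced. The associated Dynkin diagram is a chain of 5 nodes with a fork of two nodes at one end (D_7), so the type is D_7 (the algebra so(14)).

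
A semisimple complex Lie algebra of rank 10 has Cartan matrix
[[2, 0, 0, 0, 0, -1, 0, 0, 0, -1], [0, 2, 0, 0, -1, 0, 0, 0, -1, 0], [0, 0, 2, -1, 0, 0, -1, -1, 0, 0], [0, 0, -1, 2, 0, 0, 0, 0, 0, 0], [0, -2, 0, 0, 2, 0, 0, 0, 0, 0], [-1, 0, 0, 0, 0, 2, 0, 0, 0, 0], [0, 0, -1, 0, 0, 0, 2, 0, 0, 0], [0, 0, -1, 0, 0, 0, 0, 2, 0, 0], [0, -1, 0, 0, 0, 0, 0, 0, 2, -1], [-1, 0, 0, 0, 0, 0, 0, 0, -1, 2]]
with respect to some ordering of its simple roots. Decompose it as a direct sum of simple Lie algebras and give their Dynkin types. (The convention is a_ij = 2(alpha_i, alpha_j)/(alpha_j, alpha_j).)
C6 + D4

The diagram associated to this matrix has two connected components: the simple roots {alpha_1, alpha_2, alpha_5, alpha_6, alpha_9, alpha_10} form a chain of 6 nodes with a double edge at one end; the terminal node there is the unique long simple root (C_6), and {alpha_3, alpha_4, alpha_7, alpha_8} form a chain of 2 nodes with a fork of two nodes at one end (D_4). A semisimple Lie algebra decomposes uniquely as the direct sum of simple ideals, one per connected component of its Dynkin diagram, so g ≅ C_6 ⊕ D_4 (dimension 78 + 28 = 106).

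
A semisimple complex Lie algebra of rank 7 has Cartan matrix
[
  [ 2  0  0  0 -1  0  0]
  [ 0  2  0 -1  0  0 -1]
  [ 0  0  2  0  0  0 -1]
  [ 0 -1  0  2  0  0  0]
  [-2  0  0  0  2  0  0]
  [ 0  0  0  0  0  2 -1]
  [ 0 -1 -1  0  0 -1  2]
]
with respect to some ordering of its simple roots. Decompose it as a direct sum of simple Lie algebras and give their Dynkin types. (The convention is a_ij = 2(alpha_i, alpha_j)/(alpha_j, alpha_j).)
The diagram associated to this matrix has two connected components: the simple roots {alpha_1, alpha_5} form a chain of 2 nodes with a double edge at one end; the terminal node there is the unique short simple root (B_2), and {alpha_2, alpha_3, alpha_4, alpha_6, alpha_7} form a chain of 3 nodes with a fork of two nodes at one end (D_5). A semisimple Lie algebra decomposes uniquely as the direct sum of simple ideals, one per connected component of its Dynkin diagram, so g ≅ B_2 ⊕ D_5 (dimension 10 + 45 = 55).

B2 + D5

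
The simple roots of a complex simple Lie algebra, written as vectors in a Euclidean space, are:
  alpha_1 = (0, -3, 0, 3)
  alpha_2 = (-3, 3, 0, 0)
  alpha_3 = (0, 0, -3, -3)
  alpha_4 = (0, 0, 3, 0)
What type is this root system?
Compute the Cartan integers a_ij = 2(alpha_i, alpha_j)/(alpha_j, alpha_j); the resulting 4x4 Cartan matrix is
[[2, -1, -1, 0], [-1, 2, 0, 0], [-1, 0, 2, -2], [0, 0, -1, 2]].
The roots have two lengths (squared-length ratio 2:1); the short ones are alpha_{4}. The associated Dynkin diagram is a chain of 4 nodes with a double edge at one end; the terminal node there is the unique short simple root (B_4), so the type is B_4 (the algebra so(9)).

B_4 (so(9))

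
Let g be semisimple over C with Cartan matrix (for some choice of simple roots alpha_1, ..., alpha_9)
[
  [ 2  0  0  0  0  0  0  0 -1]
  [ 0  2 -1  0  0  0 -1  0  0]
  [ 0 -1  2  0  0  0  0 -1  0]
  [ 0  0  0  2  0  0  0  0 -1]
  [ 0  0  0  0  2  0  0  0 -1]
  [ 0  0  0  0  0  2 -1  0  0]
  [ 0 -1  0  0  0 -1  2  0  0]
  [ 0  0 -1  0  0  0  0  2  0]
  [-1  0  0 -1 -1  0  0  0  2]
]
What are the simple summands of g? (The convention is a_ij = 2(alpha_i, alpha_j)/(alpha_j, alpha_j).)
The diagram associated to this matrix has two connected components: the simple roots {alpha_2, alpha_3, alpha_6, alpha_7, alpha_8} form a chain of 5 nodes with single edges (A_5), and {alpha_1, alpha_4, alpha_5, alpha_9} form a chain of 2 nodes with a fork of two nodes at one end (D_4). A semisimple Lie algebra decomposes uniquely as the direct sum of simple ideals, one per connected component of its Dynkin diagram, so g ≅ A_5 ⊕ D_4 (dimension 35 + 28 = 63).

type A_5 ⊕ type D_4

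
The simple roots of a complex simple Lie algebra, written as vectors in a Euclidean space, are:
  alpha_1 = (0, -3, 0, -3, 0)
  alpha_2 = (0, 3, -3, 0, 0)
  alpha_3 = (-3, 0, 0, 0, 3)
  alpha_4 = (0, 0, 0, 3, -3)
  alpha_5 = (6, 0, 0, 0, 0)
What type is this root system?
Compute the Cartan integers a_ij = 2(alpha_i, alpha_j)/(alpha_j, alpha_j); the resulting 5x5 Cartan matrix is
[[2, -1, 0, -1, 0], [-1, 2, 0, 0, 0], [0, 0, 2, -1, -1], [-1, 0, -1, 2, 0], [0, 0, -2, 0, 2]].
The roots have two lengths (squared-length ratio 2:1); the short ones are alpha_{1,2,3,4}. The associated Dynkin diagram is a chain of 5 nodes with a double edge at one end; the terminal node there is the unique long simple root (C_5), so the type is C_5 (the algebra sp(10)).

type C_5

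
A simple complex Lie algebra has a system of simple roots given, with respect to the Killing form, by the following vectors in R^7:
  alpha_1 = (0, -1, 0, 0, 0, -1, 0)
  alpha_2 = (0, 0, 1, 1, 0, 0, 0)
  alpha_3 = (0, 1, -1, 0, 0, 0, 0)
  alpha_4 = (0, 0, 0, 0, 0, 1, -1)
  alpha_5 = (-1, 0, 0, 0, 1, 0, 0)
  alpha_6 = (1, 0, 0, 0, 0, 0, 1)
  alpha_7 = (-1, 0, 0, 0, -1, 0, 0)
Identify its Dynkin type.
D_7 (so(14))

Compute the Cartan integers a_ij = 2(alpha_i, alpha_j)/(alpha_j, alpha_j); the resulting 7x7 Cartan matrix is
[[2, 0, -1, -1, 0, 0, 0], [0, 2, -1, 0, 0, 0, 0], [-1, -1, 2, 0, 0, 0, 0], [-1, 0, 0, 2, 0, -1, 0], [0, 0, 0, 0, 2, -1, 0], [0, 0, 0, -1, -1, 2, -1], [0, 0, 0, 0, 0, -1, 2]].
All simple roots have the same length, so the diagram is simply laced. The associated Dynkin diagram is a chain of 5 nodes with a fork of two nodes at one end (D_7), so the type is D_7 (the algebra so(14)).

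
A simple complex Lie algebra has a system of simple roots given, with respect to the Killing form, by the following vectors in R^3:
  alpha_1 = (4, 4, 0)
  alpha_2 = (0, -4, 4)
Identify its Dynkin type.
A_2 (sl(3))

Compute the Cartan integers a_ij = 2(alpha_i, alpha_j)/(alpha_j, alpha_j); the resulting 2x2 Cartan matrix is
[[2, -1], [-1, 2]].
All simple roots have the same length, so the diagram is simply laced. The associated Dynkin diagram is a chain of 2 nodes with single edges (A_2), so the type is A_2 (the algebra sl(3)).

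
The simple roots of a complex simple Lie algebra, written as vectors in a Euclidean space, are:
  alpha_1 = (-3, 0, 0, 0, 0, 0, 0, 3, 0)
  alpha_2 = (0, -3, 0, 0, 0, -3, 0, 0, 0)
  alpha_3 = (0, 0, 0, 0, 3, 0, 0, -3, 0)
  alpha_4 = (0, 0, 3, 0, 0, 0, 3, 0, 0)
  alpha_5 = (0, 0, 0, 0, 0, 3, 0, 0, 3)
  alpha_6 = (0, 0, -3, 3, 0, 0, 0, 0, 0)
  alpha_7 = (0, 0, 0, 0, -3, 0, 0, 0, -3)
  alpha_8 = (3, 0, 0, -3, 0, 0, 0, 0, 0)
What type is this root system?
Compute the Cartan integers a_ij = 2(alpha_i, alpha_j)/(alpha_j, alpha_j); the resulting 8x8 Cartan matrix is
[[2, 0, -1, 0, 0, 0, 0, -1], [0, 2, 0, 0, -1, 0, 0, 0], [-1, 0, 2, 0, 0, 0, -1, 0], [0, 0, 0, 2, 0, -1, 0, 0], [0, -1, 0, 0, 2, 0, -1, 0], [0, 0, 0, -1, 0, 2, 0, -1], [0, 0, -1, 0, -1, 0, 2, 0], [-1, 0, 0, 0, 0, -1, 0, 2]].
All simple roots have the same length, so the diagram is simply laced. The associated Dynkin diagram is a chain of 8 nodes with single edges (A_8), so the type is A_8 (the algebra sl(9)).

A8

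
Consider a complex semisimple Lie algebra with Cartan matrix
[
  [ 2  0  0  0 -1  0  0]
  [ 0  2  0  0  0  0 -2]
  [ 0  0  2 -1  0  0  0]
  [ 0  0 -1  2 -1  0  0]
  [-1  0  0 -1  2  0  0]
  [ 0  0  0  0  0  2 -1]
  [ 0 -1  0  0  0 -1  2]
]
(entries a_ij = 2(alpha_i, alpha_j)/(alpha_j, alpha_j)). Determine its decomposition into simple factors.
A4 ⊕ C3

The diagram associated to this matrix has two connected components: the simple roots {alpha_1, alpha_3, alpha_4, alpha_5} form a chain of 4 nodes with single edges (A_4), and {alpha_2, alpha_6, alpha_7} form a chain of 3 nodes with a double edge at one end; the terminal node there is the unique long simple root (C_3). A semisimple Lie algebra decomposes uniquely as the direct sum of simple ideals, one per connected component of its Dynkin diagram, so g ≅ A_4 ⊕ C_3 (dimension 24 + 21 = 45).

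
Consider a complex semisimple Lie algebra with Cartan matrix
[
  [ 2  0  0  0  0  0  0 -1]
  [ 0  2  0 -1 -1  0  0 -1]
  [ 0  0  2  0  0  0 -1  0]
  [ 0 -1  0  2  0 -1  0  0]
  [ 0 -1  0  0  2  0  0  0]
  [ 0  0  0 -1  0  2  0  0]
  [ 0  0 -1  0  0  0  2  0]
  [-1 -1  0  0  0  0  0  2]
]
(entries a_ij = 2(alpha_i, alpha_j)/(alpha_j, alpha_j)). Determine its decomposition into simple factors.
A2 + E6

The diagram associated to this matrix has two connected components: the simple roots {alpha_3, alpha_7} form a chain of 2 nodes with single edges (A_2), and {alpha_1, alpha_2, alpha_4, alpha_5, alpha_6, alpha_8} form a chain of 5 nodes with one extra node attached to the third node from one end (E_6). A semisimple Lie algebra decomposes uniquely as the direct sum of simple ideals, one per connected component of its Dynkin diagram, so g ≅ A_2 ⊕ E_6 (dimension 8 + 78 = 86).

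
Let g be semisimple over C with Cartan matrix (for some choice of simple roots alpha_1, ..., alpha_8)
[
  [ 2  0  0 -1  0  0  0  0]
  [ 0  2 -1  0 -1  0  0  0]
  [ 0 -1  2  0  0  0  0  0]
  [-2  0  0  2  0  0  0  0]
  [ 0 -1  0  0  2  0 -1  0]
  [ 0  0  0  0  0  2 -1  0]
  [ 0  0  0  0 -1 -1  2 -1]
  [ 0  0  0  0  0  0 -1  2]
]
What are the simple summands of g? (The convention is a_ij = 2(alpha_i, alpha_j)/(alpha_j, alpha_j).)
B_2 + D_6

The diagram associated to this matrix has two connected components: the simple roots {alpha_1, alpha_4} form a chain of 2 nodes with a double edge at one end; the terminal node there is the unique short simple root (B_2), and {alpha_2, alpha_3, alpha_5, alpha_6, alpha_7, alpha_8} form a chain of 4 nodes with a fork of two nodes at one end (D_6). A semisimple Lie algebra decomposes uniquely as the direct sum of simple ideals, one per connected component of its Dynkin diagram, so g ≅ B_2 ⊕ D_6 (dimension 10 + 66 = 76).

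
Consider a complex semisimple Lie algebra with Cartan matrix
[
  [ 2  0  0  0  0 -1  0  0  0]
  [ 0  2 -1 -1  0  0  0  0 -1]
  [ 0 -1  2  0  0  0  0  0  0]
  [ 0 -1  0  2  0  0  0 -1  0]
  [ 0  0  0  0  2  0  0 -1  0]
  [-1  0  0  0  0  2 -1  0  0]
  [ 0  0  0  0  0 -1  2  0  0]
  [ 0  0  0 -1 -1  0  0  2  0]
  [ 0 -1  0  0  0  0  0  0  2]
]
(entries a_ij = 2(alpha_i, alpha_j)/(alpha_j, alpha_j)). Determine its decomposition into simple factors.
The diagram associated to this matrix has two connected components: the simple roots {alpha_1, alpha_6, alpha_7} form a chain of 3 nodes with single edges (A_3), and {alpha_2, alpha_3, alpha_4, alpha_5, alpha_8, alpha_9} form a chain of 4 nodes with a fork of two nodes at one end (D_6). A semisimple Lie algebra decomposes uniquely as the direct sum of simple ideals, one per connected component of its Dynkin diagram, so g ≅ A_3 ⊕ D_6 (dimension 15 + 66 = 81).

A_3 (sl(4)) ⊕ D_6 (so(12))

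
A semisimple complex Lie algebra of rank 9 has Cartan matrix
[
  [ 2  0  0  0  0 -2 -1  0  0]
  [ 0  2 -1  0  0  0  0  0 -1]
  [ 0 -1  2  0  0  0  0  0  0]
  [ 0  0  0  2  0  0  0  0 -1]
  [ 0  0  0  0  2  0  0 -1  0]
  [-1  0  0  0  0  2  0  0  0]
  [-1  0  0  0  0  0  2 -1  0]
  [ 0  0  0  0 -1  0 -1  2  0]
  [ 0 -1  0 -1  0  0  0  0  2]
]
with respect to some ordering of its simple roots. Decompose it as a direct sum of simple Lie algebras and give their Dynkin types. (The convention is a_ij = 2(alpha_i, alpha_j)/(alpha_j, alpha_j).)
The diagram associated to this matrix has two connected components: the simple roots {alpha_2, alpha_3, alpha_4, alpha_9} form a chain of 4 nodes with single edges (A_4), and {alpha_1, alpha_5, alpha_6, alpha_7, alpha_8} form a chain of 5 nodes with a double edge at one end; the terminal node there is the unique short simple root (B_5). A semisimple Lie algebra decomposes uniquely as the direct sum of simple ideals, one per connected component of its Dynkin diagram, so g ≅ A_4 ⊕ B_5 (dimension 24 + 55 = 79).

A4 ⊕ B5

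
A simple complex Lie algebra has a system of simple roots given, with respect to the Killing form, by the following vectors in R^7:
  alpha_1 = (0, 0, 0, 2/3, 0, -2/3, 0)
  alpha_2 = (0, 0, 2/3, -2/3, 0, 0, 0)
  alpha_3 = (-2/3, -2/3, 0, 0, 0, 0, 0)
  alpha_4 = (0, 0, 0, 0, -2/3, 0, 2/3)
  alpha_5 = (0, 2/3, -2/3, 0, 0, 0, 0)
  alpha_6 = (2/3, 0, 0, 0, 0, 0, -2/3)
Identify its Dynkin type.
Compute the Cartan integers a_ij = 2(alpha_i, alpha_j)/(alpha_j, alpha_j); the resulting 6x6 Cartan matrix is
[[2, -1, 0, 0, 0, 0], [-1, 2, 0, 0, -1, 0], [0, 0, 2, 0, -1, -1], [0, 0, 0, 2, 0, -1], [0, -1, -1, 0, 2, 0], [0, 0, -1, -1, 0, 2]].
All simple roots have the same length, so the diagram is simply laced. The associated Dynkin diagram is a chain of 6 nodes with single edges (A_6), so the type is A_6 (the algebra sl(7)).

A_6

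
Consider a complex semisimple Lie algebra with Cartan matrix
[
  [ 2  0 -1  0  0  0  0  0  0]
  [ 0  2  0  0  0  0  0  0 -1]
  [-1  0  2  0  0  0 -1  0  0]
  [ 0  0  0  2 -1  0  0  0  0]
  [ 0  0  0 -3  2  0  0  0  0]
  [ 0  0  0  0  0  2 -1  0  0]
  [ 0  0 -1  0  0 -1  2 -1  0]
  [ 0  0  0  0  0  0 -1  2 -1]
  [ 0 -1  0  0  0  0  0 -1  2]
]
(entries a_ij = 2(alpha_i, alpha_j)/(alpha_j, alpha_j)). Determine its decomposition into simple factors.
E_7 + G_2

The diagram associated to this matrix has two connected components: the simple roots {alpha_1, alpha_2, alpha_3, alpha_6, alpha_7, alpha_8, alpha_9} form a chain of 6 nodes with one extra node attached to the third node from one end (E_7), and {alpha_4, alpha_5} form two nodes joined by a triple edge (G_2). A semisimple Lie algebra decomposes uniquely as the direct sum of simple ideals, one per connected component of its Dynkin diagram, so g ≅ E_7 ⊕ G_2 (dimension 133 + 14 = 147).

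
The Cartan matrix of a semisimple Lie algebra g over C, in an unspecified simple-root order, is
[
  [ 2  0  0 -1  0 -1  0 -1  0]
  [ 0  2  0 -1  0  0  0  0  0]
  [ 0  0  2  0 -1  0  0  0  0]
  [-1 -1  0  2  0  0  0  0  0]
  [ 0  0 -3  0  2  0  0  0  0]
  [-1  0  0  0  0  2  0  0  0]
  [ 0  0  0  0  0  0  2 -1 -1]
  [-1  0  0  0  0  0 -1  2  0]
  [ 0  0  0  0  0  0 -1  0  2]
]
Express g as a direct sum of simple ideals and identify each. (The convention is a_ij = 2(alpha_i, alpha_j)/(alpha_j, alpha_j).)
E_7 + G_2

The diagram associated to this matrix has two connected components: the simple roots {alpha_1, alpha_2, alpha_4, alpha_6, alpha_7, alpha_8, alpha_9} form a chain of 6 nodes with one extra node attached to the third node from one end (E_7), and {alpha_3, alpha_5} form two nodes joined by a triple edge (G_2). A semisimple Lie algebra decomposes uniquely as the direct sum of simple ideals, one per connected component of its Dynkin diagram, so g ≅ E_7 ⊕ G_2 (dimension 133 + 14 = 147).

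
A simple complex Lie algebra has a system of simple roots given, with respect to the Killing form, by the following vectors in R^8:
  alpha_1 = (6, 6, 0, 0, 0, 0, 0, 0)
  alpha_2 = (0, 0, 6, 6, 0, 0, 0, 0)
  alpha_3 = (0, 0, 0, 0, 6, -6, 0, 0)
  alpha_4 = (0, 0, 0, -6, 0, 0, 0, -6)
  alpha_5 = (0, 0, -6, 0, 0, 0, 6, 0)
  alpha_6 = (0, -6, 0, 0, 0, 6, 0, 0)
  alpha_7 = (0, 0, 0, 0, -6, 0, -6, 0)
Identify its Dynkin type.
type A_7

Compute the Cartan integers a_ij = 2(alpha_i, alpha_j)/(alpha_j, alpha_j); the resulting 7x7 Cartan matrix is
[[2, 0, 0, 0, 0, -1, 0], [0, 2, 0, -1, -1, 0, 0], [0, 0, 2, 0, 0, -1, -1], [0, -1, 0, 2, 0, 0, 0], [0, -1, 0, 0, 2, 0, -1], [-1, 0, -1, 0, 0, 2, 0], [0, 0, -1, 0, -1, 0, 2]].
All simple roots have the same length, so the diagram is simply laced. The associated Dynkin diagram is a chain of 7 nodes with single edges (A_7), so the type is A_7 (the algebra sl(8)).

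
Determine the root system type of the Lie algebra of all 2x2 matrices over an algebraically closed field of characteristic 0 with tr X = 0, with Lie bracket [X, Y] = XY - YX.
type A_1

This is sl(2), which has dimension 2^2 - 1 = 3 and rank 2 - 1 = 1 (a Cartan subalgebra is the diagonal traceless matrices). In the classification of classical Lie algebras, the special linear algebra sl(n+1) has type A_n; here n = 1, so the Dynkin diagram is a chain of 1 nodes with single edges (A_1). Hence the type is A_1.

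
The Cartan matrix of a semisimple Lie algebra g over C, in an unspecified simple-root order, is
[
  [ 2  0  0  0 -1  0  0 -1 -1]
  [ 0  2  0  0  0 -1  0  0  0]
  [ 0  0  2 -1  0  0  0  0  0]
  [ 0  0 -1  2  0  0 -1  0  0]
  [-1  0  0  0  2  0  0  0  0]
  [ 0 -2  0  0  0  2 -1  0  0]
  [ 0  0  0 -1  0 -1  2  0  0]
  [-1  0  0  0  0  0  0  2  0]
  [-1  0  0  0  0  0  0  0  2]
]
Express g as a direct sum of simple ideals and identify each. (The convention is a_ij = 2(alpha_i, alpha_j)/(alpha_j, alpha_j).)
The diagram associated to this matrix has two connected components: the simple roots {alpha_2, alpha_3, alpha_4, alpha_6, alpha_7} form a chain of 5 nodes with a double edge at one end; the terminal node there is the unique short simple root (B_5), and {alpha_1, alpha_5, alpha_8, alpha_9} form a chain of 2 nodes with a fork of two nodes at one end (D_4). A semisimple Lie algebra decomposes uniquely as the direct sum of simple ideals, one per connected component of its Dynkin diagram, so g ≅ B_5 ⊕ D_4 (dimension 55 + 28 = 83).

type B_5 ⊕ type D_4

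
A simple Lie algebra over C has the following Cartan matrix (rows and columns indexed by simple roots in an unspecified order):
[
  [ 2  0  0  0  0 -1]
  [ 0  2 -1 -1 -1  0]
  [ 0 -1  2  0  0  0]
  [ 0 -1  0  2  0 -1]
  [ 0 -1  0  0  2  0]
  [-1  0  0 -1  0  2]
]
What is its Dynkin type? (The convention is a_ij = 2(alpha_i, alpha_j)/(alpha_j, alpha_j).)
The matrix has rank 6 with 2's on the diagonal. Reading the off-diagonal entries as Dynkin edges (a single edge where a_ij = a_ji = -1; a double or triple edge where a_ij * a_ji = 2 or 3), the diagram is a chain of 4 nodes with a fork of two nodes at one end (D_6). One simple-root ordering that puts it in standard form is (alpha_1, alpha_6, alpha_4, alpha_2, alpha_5, alpha_3). So the algebra is type D_6, i.e. so(12).

type D_6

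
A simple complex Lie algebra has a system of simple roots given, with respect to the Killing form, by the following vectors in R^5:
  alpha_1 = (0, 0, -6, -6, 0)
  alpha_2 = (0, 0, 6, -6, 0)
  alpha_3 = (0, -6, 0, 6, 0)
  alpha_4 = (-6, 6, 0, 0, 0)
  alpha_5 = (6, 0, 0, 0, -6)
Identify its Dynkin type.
Compute the Cartan integers a_ij = 2(alpha_i, alpha_j)/(alpha_j, alpha_j); the resulting 5x5 Cartan matrix is
[[2, 0, -1, 0, 0], [0, 2, -1, 0, 0], [-1, -1, 2, -1, 0], [0, 0, -1, 2, -1], [0, 0, 0, -1, 2]].
All simple roots have the same length, so the diagram is simply laced. The associated Dynkin diagram is a chain of 3 nodes with a fork of two nodes at one end (D_5), so the type is D_5 (the algebra so(10)).

D5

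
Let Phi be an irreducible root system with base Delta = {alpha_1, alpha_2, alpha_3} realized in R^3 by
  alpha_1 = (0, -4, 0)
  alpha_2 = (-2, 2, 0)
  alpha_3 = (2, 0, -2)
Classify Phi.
C3

Compute the Cartan integers a_ij = 2(alpha_i, alpha_j)/(alpha_j, alpha_j); the resulting 3x3 Cartan matrix is
[[2, -2, 0], [-1, 2, -1], [0, -1, 2]].
The roots have two lengths (squared-length ratio 2:1); the short ones are alpha_{2,3}. The associated Dynkin diagram is a chain of 3 nodes with a double edge at one end; the terminal node there is the unique long simple root (C_3), so the type is C_3 (the algebra sp(6)).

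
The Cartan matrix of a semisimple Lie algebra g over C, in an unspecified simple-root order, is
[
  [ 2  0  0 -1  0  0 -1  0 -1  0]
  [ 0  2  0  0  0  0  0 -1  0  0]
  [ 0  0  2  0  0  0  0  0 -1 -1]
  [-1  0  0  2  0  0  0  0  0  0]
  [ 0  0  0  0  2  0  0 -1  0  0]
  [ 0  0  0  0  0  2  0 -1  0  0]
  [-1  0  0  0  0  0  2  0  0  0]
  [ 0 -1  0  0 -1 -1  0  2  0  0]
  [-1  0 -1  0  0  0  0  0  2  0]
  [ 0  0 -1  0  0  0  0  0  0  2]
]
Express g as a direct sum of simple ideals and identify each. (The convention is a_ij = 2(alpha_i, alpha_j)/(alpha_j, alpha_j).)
type D_4 + type D_6

The diagram associated to this matrix has two connected components: the simple roots {alpha_2, alpha_5, alpha_6, alpha_8} form a chain of 2 nodes with a fork of two nodes at one end (D_4), and {alpha_1, alpha_3, alpha_4, alpha_7, alpha_9, alpha_10} form a chain of 4 nodes with a fork of two nodes at one end (D_6). A semisimple Lie algebra decomposes uniquely as the direct sum of simple ideals, one per connected component of its Dynkin diagram, so g ≅ D_4 ⊕ D_6 (dimension 28 + 66 = 94).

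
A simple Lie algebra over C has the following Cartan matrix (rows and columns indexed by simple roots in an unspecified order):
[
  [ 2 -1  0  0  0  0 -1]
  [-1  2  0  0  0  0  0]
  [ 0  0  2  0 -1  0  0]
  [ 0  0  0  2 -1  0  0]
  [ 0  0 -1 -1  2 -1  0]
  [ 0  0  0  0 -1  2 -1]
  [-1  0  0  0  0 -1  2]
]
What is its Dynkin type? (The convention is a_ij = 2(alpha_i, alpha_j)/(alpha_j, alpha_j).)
The matrix has rank 7 with 2's on the diagonal. Reading the off-diagonal entries as Dynkin edges (a single edge where a_ij = a_ji = -1; a double or triple edge where a_ij * a_ji = 2 or 3), the diagram is a chain of 5 nodes with a fork of two nodes at one end (D_7). One simple-root ordering that puts it in standard form is (alpha_2, alpha_1, alpha_7, alpha_6, alpha_5, alpha_3, alpha_4). So the algebra is type D_7, i.e. so(14).

D7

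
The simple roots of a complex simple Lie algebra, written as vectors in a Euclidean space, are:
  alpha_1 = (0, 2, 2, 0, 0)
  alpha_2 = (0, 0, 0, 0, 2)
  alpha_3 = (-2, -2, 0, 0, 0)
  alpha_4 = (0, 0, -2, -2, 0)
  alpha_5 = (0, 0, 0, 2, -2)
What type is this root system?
B_5 (so(11))

Compute the Cartan integers a_ij = 2(alpha_i, alpha_j)/(alpha_j, alpha_j); the resulting 5x5 Cartan matrix is
[[2, 0, -1, -1, 0], [0, 2, 0, 0, -1], [-1, 0, 2, 0, 0], [-1, 0, 0, 2, -1], [0, -2, 0, -1, 2]].
The roots have two lengths (squared-length ratio 2:1); the short ones are alpha_{2}. The associated Dynkin diagram is a chain of 5 nodes with a double edge at one end; the terminal node there is the unique short simple root (B_5), so the type is B_5 (the algebra so(11)).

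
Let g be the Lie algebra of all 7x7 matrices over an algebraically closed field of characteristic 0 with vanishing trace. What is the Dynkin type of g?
This is sl(7), which has dimension 7^2 - 1 = 48 and rank 7 - 1 = 6 (a Cartan subalgebra is the diagonal traceless matrices). In the classification of classical Lie algebras, the special linear algebra sl(n+1) has type A_n; here n = 6, so the Dynkin diagram is a chain of 6 nodes with single edges (A_6). Hence the type is A_6.

A6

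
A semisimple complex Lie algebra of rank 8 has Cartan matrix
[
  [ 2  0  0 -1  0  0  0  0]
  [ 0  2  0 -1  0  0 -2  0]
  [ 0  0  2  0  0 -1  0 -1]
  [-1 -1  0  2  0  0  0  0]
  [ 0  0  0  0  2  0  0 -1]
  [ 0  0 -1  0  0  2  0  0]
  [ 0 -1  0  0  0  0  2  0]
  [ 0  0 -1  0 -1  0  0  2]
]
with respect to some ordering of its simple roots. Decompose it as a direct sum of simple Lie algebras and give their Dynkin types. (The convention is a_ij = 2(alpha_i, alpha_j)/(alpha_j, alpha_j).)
The diagram associated to this matrix has two connected components: the simple roots {alpha_3, alpha_5, alpha_6, alpha_8} form a chain of 4 nodes with single edges (A_4), and {alpha_1, alpha_2, alpha_4, alpha_7} form a chain of 4 nodes with a double edge at one end; the terminal node there is the unique short simple root (B_4). A semisimple Lie algebra decomposes uniquely as the direct sum of simple ideals, one per connected component of its Dynkin diagram, so g ≅ A_4 ⊕ B_4 (dimension 24 + 36 = 60).

type A_4 ⊕ type B_4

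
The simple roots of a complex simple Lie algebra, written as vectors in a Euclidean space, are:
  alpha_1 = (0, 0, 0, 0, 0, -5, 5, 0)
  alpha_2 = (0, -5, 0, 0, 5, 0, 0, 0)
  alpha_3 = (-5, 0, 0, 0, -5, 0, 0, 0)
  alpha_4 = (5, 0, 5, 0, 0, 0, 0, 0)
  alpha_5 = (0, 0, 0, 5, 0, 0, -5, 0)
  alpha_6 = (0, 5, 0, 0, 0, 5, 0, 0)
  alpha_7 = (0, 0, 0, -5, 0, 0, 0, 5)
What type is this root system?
A_7 (sl(8))

Compute the Cartan integers a_ij = 2(alpha_i, alpha_j)/(alpha_j, alpha_j); the resulting 7x7 Cartan matrix is
[[2, 0, 0, 0, -1, -1, 0], [0, 2, -1, 0, 0, -1, 0], [0, -1, 2, -1, 0, 0, 0], [0, 0, -1, 2, 0, 0, 0], [-1, 0, 0, 0, 2, 0, -1], [-1, -1, 0, 0, 0, 2, 0], [0, 0, 0, 0, -1, 0, 2]].
All simple roots have the same length, so the diagram is simply laced. The associated Dynkin diagram is a chain of 7 nodes with single edges (A_7), so the type is A_7 (the algebra sl(8)).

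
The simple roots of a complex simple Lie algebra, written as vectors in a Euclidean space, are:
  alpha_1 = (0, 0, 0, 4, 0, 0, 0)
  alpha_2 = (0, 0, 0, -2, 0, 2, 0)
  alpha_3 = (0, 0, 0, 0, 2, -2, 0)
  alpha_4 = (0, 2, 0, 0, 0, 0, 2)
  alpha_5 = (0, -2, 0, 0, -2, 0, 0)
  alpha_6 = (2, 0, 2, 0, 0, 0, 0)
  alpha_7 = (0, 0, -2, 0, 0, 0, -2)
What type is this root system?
C7

Compute the Cartan integers a_ij = 2(alpha_i, alpha_j)/(alpha_j, alpha_j); the resulting 7x7 Cartan matrix is
[[2, -2, 0, 0, 0, 0, 0], [-1, 2, -1, 0, 0, 0, 0], [0, -1, 2, 0, -1, 0, 0], [0, 0, 0, 2, -1, 0, -1], [0, 0, -1, -1, 2, 0, 0], [0, 0, 0, 0, 0, 2, -1], [0, 0, 0, -1, 0, -1, 2]].
The roots have two lengths (squared-length ratio 2:1); the short ones are alpha_{2,3,4,5,6,7}. The associated Dynkin diagram is a chain of 7 nodes with a double edge at one end; the terminal node there is the unique long simple root (C_7), so the type is C_7 (the algebra sp(14)).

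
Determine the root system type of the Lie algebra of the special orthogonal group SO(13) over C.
B_6

This is so(13) with 13 odd, which has dimension 13(13-1)/2 = 78 and rank (13-1)/2 = 6. In the classification of classical Lie algebras, the orthogonal algebra so(2n+1) in an odd number of variables has type B_n; here n = 6, so the Dynkin diagram is a chain of 6 nodes with a double edge at one end; the terminal node there is the unique short simple root (B_6). Hence the type is B_6.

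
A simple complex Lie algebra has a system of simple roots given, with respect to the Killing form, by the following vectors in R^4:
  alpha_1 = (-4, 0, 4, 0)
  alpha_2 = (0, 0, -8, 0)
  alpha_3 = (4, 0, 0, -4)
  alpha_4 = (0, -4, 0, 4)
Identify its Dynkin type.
Compute the Cartan integers a_ij = 2(alpha_i, alpha_j)/(alpha_j, alpha_j); the resulting 4x4 Cartan matrix is
[[2, -1, -1, 0], [-2, 2, 0, 0], [-1, 0, 2, -1], [0, 0, -1, 2]].
The roots have two lengths (squared-length ratio 2:1); the short ones are alpha_{1,3,4}. The associated Dynkin diagram is a chain of 4 nodes with a double edge at one end; the terminal node there is the unique long simple root (C_4), so the type is C_4 (the algebra sp(8)).

C_4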